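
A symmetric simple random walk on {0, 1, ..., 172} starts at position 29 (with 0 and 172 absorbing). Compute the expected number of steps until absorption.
E[τ | X_0 = 29] = 4147

Let v_k = E[τ | X_0 = k]. Boundary: v_0 = v_172 = 0. Recurrence: v_k = 1 + (v_{k-1} + v_{k+1})/2 for 1 ≤ k ≤ 171. The particular solution to v_k − (v_{k-1} + v_{k+1})/2 = 1 is v_k = −k^2. Adding homogeneous solution A + B k and matching boundaries gives v_k = k (172 − k). Substituting k = 29: v_29 = 29 · 143 = 4147.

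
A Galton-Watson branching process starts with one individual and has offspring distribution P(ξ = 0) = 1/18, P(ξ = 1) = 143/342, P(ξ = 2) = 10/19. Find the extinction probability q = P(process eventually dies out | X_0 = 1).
q = 19/180

The pgf is f(s) = 1/18 + 143/342·s + 10/19·s². The extinction probability q is the smallest fixed point of f in [0, 1]. Setting s = f(s):
  10/19·s² + (143/342 − 1)·s + 1/18 = 0
  10/19·s² − (1/18 + 10/19)·s + 1/18 = 0
which factors as (s − 1)·(10/19·s − 1/18) = 0, giving roots s = 1 and s = (1/18)/(10/19) = 19/180.
Mean offspring μ = 143/342 + 2·10/19 = 503/342 > 1 (supercritical), so q < 1. The extinction probability is the smaller root: q = (1/18)/(10/19) = 19/180.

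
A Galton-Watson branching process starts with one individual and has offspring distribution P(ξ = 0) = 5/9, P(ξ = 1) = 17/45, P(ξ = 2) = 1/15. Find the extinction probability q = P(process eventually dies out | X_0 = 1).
q = 1

Mean offspring μ = 0·5/9 + 1·17/45 + 2·1/15 = 23/45 ≤ 1. For μ ≤ 1 with offspring not concentrated at 1, the Galton-Watson process goes extinct almost surely, so q = 1.
(Algebraic check: The pgf is f(s) = 5/9 + 17/45·s + 1/15·s². The extinction probability q is the smallest fixed point of f in [0, 1]. Setting s = f(s):
  1/15·s² + (17/45 − 1)·s + 5/9 = 0
  1/15·s² − (5/9 + 1/15)·s + 5/9 = 0
which factors as (s − 1)·(1/15·s − 5/9) = 0, giving roots s = 1 and s = (5/9)/(1/15) = 25/3. Since 25/3 ≥ 1, the smallest root in [0, 1] is s = 1.)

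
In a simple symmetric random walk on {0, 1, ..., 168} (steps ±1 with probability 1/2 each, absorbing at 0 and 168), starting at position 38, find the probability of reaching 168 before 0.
P(hit 168 before 0) = 38/168 = 19/84

Let u_k = P(hit 168 before 0 | start at k). Then u_0 = 0, u_168 = 1, and u_k = u_{k-1}/2 + u_{k+1}/2 for 1 ≤ k ≤ 167. This harmonic recurrence is solved by u_k = k/168, giving u_38 = 38/168 = 19/84.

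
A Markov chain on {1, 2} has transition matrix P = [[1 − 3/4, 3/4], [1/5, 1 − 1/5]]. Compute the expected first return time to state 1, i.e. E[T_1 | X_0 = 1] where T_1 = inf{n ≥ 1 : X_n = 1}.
E[T_1 | X_0 = 1] = 1/π_1 = 19/4

For an irreducible recurrent Markov chain with stationary distribution π, E[T_i | X_0 = i] = 1/π_i (Kac's formula). Here π_1 = (1/5)/(3/4 + 1/5) = (1/5)/(19/20) = 4/19, so E[T_1 | X_0 = 1] = 1/π_1 = (3/4 + 1/5)/(1/5) = (19/20)/(1/5) = 19/4.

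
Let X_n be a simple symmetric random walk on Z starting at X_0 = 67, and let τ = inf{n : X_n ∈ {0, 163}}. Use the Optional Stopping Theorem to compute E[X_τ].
E[X_τ] = 67

X_n is a martingale and τ is a bounded-mean stopping time (indeed τ is finite a.s. with bounded expectation since the walk is in a bounded region). By the OST, E[X_τ] = E[X_0] = 67. Equivalently: E[X_τ] = 163 · P(hit 163 first) + 0 · P(hit 0 first) = 163 · (67/163) = 67.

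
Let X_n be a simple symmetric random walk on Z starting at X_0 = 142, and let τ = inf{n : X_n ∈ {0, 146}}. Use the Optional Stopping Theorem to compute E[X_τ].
E[X_τ] = 142

X_n is a martingale and τ is a bounded-mean stopping time (indeed τ is finite a.s. with bounded expectation since the walk is in a bounded region). By the OST, E[X_τ] = E[X_0] = 142. Equivalently: E[X_τ] = 146 · P(hit 146 first) + 0 · P(hit 0 first) = 146 · (142/146) = 142.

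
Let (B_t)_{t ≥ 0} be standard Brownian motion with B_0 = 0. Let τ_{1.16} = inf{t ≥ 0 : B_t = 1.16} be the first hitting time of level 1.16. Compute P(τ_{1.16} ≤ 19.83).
P(τ_{1.16} ≤ 19.83) = 2(1 − Φ(1.16/√19.83)) = 2(1 − Φ(0.2605)) ≈ 0.7945

By the reflection principle for standard BM, P(τ_b ≤ t) = 2 · P(B_t ≥ b). Since B_t ~ N(0, t), P(B_t ≥ 1.16) = 1 − Φ(1.16/√t) = 1 − Φ(1.16/√19.83) = 1 − Φ(0.2605) ≈ 0.39724. Doubling: P(τ_{1.16} ≤ 19.83) ≈ 2 · 0.39724 = 0.79448 ≈ 0.7945.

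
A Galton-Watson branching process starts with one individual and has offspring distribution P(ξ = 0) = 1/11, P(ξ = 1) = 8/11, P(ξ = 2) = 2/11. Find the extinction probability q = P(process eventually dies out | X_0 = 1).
q = 1/2

The pgf is f(s) = 1/11 + 8/11·s + 2/11·s². The extinction probability q is the smallest fixed point of f in [0, 1]. Setting s = f(s):
  2/11·s² + (8/11 − 1)·s + 1/11 = 0
  2/11·s² − (1/11 + 2/11)·s + 1/11 = 0
which factors as (s − 1)·(2/11·s − 1/11) = 0, giving roots s = 1 and s = (1/11)/(2/11) = 1/2.
Mean offspring μ = 8/11 + 2·2/11 = 12/11 > 1 (supercritical), so q < 1. The extinction probability is the smaller root: q = (1/11)/(2/11) = 1/2.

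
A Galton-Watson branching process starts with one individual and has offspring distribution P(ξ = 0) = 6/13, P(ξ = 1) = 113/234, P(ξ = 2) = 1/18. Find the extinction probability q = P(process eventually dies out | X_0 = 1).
q = 1

Mean offspring μ = 0·6/13 + 1·113/234 + 2·1/18 = 139/234 ≤ 1. For μ ≤ 1 with offspring not concentrated at 1, the Galton-Watson process goes extinct almost surely, so q = 1.
(Algebraic check: The pgf is f(s) = 6/13 + 113/234·s + 1/18·s². The extinction probability q is the smallest fixed point of f in [0, 1]. Setting s = f(s):
  1/18·s² + (113/234 − 1)·s + 6/13 = 0
  1/18·s² − (6/13 + 1/18)·s + 6/13 = 0
which factors as (s − 1)·(1/18·s − 6/13) = 0, giving roots s = 1 and s = (6/13)/(1/18) = 108/13. Since 108/13 ≥ 1, the smallest root in [0, 1] is s = 1.)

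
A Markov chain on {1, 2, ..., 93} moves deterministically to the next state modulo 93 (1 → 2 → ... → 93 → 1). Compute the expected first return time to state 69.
E[T_69 | X_0 = 69] = 93

The chain cycles deterministically, so starting at state 69 it returns in exactly 93 steps. Equivalently, the stationary distribution is uniform π_j = 1/93 for every state j, so by Kac's formula E[T_69] = 1/π_69 = 93.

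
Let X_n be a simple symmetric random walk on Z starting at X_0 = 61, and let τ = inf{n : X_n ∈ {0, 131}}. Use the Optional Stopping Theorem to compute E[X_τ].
E[X_τ] = 61

X_n is a martingale and τ is a bounded-mean stopping time (indeed τ is finite a.s. with bounded expectation since the walk is in a bounded region). By the OST, E[X_τ] = E[X_0] = 61. Equivalently: E[X_τ] = 131 · P(hit 131 first) + 0 · P(hit 0 first) = 131 · (61/131) = 61.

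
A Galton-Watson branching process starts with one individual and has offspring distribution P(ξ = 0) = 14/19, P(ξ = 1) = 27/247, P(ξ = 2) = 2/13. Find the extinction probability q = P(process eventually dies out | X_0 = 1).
q = 1

Mean offspring μ = 0·14/19 + 1·27/247 + 2·2/13 = 103/247 ≤ 1. For μ ≤ 1 with offspring not concentrated at 1, the Galton-Watson process goes extinct almost surely, so q = 1.
(Algebraic check: The pgf is f(s) = 14/19 + 27/247·s + 2/13·s². The extinction probability q is the smallest fixed point of f in [0, 1]. Setting s = f(s):
  2/13·s² + (27/247 − 1)·s + 14/19 = 0
  2/13·s² − (14/19 + 2/13)·s + 14/19 = 0
which factors as (s − 1)·(2/13·s − 14/19) = 0, giving roots s = 1 and s = (14/19)/(2/13) = 91/19. Since 91/19 ≥ 1, the smallest root in [0, 1] is s = 1.)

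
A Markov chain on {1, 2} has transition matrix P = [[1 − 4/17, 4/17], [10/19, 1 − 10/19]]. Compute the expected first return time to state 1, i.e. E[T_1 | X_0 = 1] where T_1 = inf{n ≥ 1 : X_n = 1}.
E[T_1 | X_0 = 1] = 1/π_1 = 123/85

For an irreducible recurrent Markov chain with stationary distribution π, E[T_i | X_0 = i] = 1/π_i (Kac's formula). Here π_1 = (10/19)/(4/17 + 10/19) = (10/19)/(246/323) = 85/123, so E[T_1 | X_0 = 1] = 1/π_1 = (4/17 + 10/19)/(10/19) = (246/323)/(10/19) = 123/85.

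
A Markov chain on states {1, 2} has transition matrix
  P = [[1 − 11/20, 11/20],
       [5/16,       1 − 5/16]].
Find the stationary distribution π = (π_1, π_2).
π_1 = 25/69, π_2 = 44/69

Solve πP = π with π_1 + π_2 = 1. From πP = π: π_1 · (1 − 11/20) + π_2 · 5/16 = π_1 ⇒ π_2 · 5/16 = π_1 · 11/20 ⇒ π_2/π_1 = (11/20)/(5/16) = 44/25. Together with π_1 + π_2 = 1:
  π_1 = (5/16)/(11/20 + 5/16) = (5/16)/(69/80) = 25/69,
  π_2 = (11/20)/(11/20 + 5/16) = (11/20)/(69/80) = 44/69.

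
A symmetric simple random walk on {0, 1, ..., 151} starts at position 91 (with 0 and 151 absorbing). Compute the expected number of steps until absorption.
E[τ | X_0 = 91] = 5460

Let v_k = E[τ | X_0 = k]. Boundary: v_0 = v_151 = 0. Recurrence: v_k = 1 + (v_{k-1} + v_{k+1})/2 for 1 ≤ k ≤ 150. The particular solution to v_k − (v_{k-1} + v_{k+1})/2 = 1 is v_k = −k^2. Adding homogeneous solution A + B k and matching boundaries gives v_k = k (151 − k). Substituting k = 91: v_91 = 91 · 60 = 5460.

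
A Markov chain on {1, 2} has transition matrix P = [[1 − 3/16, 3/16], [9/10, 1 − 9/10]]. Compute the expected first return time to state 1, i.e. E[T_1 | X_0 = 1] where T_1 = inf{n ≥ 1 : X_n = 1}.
E[T_1 | X_0 = 1] = 1/π_1 = 29/24

For an irreducible recurrent Markov chain with stationary distribution π, E[T_i | X_0 = i] = 1/π_i (Kac's formula). Here π_1 = (9/10)/(3/16 + 9/10) = (9/10)/(87/80) = 24/29, so E[T_1 | X_0 = 1] = 1/π_1 = (3/16 + 9/10)/(9/10) = (87/80)/(9/10) = 29/24.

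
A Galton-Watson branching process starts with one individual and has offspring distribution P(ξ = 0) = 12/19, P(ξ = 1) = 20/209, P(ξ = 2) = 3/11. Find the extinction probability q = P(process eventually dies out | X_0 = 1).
q = 1

Mean offspring μ = 0·12/19 + 1·20/209 + 2·3/11 = 134/209 ≤ 1. For μ ≤ 1 with offspring not concentrated at 1, the Galton-Watson process goes extinct almost surely, so q = 1.
(Algebraic check: The pgf is f(s) = 12/19 + 20/209·s + 3/11·s². The extinction probability q is the smallest fixed point of f in [0, 1]. Setting s = f(s):
  3/11·s² + (20/209 − 1)·s + 12/19 = 0
  3/11·s² − (12/19 + 3/11)·s + 12/19 = 0
which factors as (s − 1)·(3/11·s − 12/19) = 0, giving roots s = 1 and s = (12/19)/(3/11) = 44/19. Since 44/19 ≥ 1, the smallest root in [0, 1] is s = 1.)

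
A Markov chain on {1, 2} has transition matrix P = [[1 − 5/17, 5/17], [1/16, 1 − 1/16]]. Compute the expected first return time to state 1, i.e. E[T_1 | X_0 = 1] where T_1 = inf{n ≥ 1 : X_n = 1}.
E[T_1 | X_0 = 1] = 1/π_1 = 97/17

For an irreducible recurrent Markov chain with stationary distribution π, E[T_i | X_0 = i] = 1/π_i (Kac's formula). Here π_1 = (1/16)/(5/17 + 1/16) = (1/16)/(97/272) = 17/97, so E[T_1 | X_0 = 1] = 1/π_1 = (5/17 + 1/16)/(1/16) = (97/272)/(1/16) = 97/17.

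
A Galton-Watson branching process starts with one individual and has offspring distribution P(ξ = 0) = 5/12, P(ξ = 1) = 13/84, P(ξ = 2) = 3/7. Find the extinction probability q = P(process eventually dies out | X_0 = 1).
q = 35/36

The pgf is f(s) = 5/12 + 13/84·s + 3/7·s². The extinction probability q is the smallest fixed point of f in [0, 1]. Setting s = f(s):
  3/7·s² + (13/84 − 1)·s + 5/12 = 0
  3/7·s² − (5/12 + 3/7)·s + 5/12 = 0
which factors as (s − 1)·(3/7·s − 5/12) = 0, giving roots s = 1 and s = (5/12)/(3/7) = 35/36.
Mean offspring μ = 13/84 + 2·3/7 = 85/84 > 1 (supercritical), so q < 1. The extinction probability is the smaller root: q = (5/12)/(3/7) = 35/36.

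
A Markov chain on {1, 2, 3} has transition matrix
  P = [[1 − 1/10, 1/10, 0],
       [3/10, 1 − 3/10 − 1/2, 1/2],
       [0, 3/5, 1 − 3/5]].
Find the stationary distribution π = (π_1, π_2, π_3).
π = (18/29, 6/29, 5/29)

This is a birth-death chain on three states, which satisfies detailed balance: π_1 · P_{12} = π_2 · P_{21} and π_2 · P_{23} = π_3 · P_{32}.
From π_1 · 1/10 = π_2 · 3/10: π_2/π_1 = (1/10)/(3/10) = 1/3.
From π_2 · 1/2 = π_3 · 3/5: π_3/π_2 = (1/2)/(3/5) = 5/6.
Take π_1 proportional to 1; then unnormalized π = (1, 1/3, 5/18). Normalize by dividing by the sum 29/18:
  π = (18/29, 6/29, 5/29).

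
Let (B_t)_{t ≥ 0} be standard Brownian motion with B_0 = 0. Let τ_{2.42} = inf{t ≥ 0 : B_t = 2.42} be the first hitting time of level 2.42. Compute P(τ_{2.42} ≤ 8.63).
P(τ_{2.42} ≤ 8.63) = 2(1 − Φ(2.42/√8.63)) = 2(1 − Φ(0.8238)) ≈ 0.4101

By the reflection principle for standard BM, P(τ_b ≤ t) = 2 · P(B_t ≥ b). Since B_t ~ N(0, t), P(B_t ≥ 2.42) = 1 − Φ(2.42/√t) = 1 − Φ(2.42/√8.63) = 1 − Φ(0.8238) ≈ 0.20503. Doubling: P(τ_{2.42} ≤ 8.63) ≈ 2 · 0.20503 = 0.41006 ≈ 0.4101.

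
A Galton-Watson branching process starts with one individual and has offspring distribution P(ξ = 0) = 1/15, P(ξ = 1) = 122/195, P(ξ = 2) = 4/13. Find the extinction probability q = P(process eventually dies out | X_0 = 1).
q = 13/60

The pgf is f(s) = 1/15 + 122/195·s + 4/13·s². The extinction probability q is the smallest fixed point of f in [0, 1]. Setting s = f(s):
  4/13·s² + (122/195 − 1)·s + 1/15 = 0
  4/13·s² − (1/15 + 4/13)·s + 1/15 = 0
which factors as (s − 1)·(4/13·s − 1/15) = 0, giving roots s = 1 and s = (1/15)/(4/13) = 13/60.
Mean offspring μ = 122/195 + 2·4/13 = 242/195 > 1 (supercritical), so q < 1. The extinction probability is the smaller root: q = (1/15)/(4/13) = 13/60.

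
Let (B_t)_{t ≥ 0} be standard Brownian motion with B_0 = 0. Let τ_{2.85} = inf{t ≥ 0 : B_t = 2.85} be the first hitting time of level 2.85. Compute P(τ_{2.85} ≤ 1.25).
P(τ_{2.85} ≤ 1.25) = 2(1 − Φ(2.85/√1.25)) = 2(1 − Φ(2.5491)) ≈ 0.0108

By the reflection principle for standard BM, P(τ_b ≤ t) = 2 · P(B_t ≥ b). Since B_t ~ N(0, t), P(B_t ≥ 2.85) = 1 − Φ(2.85/√t) = 1 − Φ(2.85/√1.25) = 1 − Φ(2.5491) ≈ 0.00540. Doubling: P(τ_{2.85} ≤ 1.25) ≈ 2 · 0.00540 = 0.01080 ≈ 0.0108.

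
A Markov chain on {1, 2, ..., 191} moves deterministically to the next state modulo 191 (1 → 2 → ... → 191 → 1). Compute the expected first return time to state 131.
E[T_131 | X_0 = 131] = 191

The chain cycles deterministically, so starting at state 131 it returns in exactly 191 steps. Equivalently, the stationary distribution is uniform π_j = 1/191 for every state j, so by Kac's formula E[T_131] = 1/π_131 = 191.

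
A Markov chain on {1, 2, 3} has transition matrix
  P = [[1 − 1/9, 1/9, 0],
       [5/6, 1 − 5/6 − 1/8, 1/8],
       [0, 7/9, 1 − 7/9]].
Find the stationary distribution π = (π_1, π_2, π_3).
π = (84/97, 56/485, 9/485)

This is a birth-death chain on three states, which satisfies detailed balance: π_1 · P_{12} = π_2 · P_{21} and π_2 · P_{23} = π_3 · P_{32}.
From π_1 · 1/9 = π_2 · 5/6: π_2/π_1 = (1/9)/(5/6) = 2/15.
From π_2 · 1/8 = π_3 · 7/9: π_3/π_2 = (1/8)/(7/9) = 9/56.
Take π_1 proportional to 1; then unnormalized π = (1, 2/15, 3/140). Normalize by dividing by the sum 97/84:
  π = (84/97, 56/485, 9/485).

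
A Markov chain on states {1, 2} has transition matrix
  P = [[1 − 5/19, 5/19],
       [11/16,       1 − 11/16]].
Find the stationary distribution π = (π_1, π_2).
π_1 = 209/289, π_2 = 80/289

Solve πP = π with π_1 + π_2 = 1. From πP = π: π_1 · (1 − 5/19) + π_2 · 11/16 = π_1 ⇒ π_2 · 11/16 = π_1 · 5/19 ⇒ π_2/π_1 = (5/19)/(11/16) = 80/209. Together with π_1 + π_2 = 1:
  π_1 = (11/16)/(5/19 + 11/16) = (11/16)/(289/304) = 209/289,
  π_2 = (5/19)/(5/19 + 11/16) = (5/19)/(289/304) = 80/289.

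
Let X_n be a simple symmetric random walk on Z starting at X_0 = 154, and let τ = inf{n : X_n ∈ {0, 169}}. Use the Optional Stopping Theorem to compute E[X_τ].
E[X_τ] = 154

X_n is a martingale and τ is a bounded-mean stopping time (indeed τ is finite a.s. with bounded expectation since the walk is in a bounded region). By the OST, E[X_τ] = E[X_0] = 154. Equivalently: E[X_τ] = 169 · P(hit 169 first) + 0 · P(hit 0 first) = 169 · (154/169) = 154.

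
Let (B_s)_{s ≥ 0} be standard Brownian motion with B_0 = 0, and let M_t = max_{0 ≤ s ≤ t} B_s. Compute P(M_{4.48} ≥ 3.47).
P(M_{4.48} ≥ 3.47) = 2·P(B_{4.48} ≥ 3.47) = 2(1 − Φ(3.47/√4.48)) ≈ 0.1011

By the reflection principle for Brownian motion, P(M_t ≥ a) = 2 · P(B_t ≥ a) for a ≥ 0. Since B_t ~ N(0, t), P(B_t ≥ 3.47) = 1 − Φ(3.47/√t) = 1 − Φ(3.47/√4.48) = 1 − Φ(1.6394). So
  P(M_{4.48} ≥ 3.47) = 2(1 − Φ(1.6394)) ≈ 0.1011.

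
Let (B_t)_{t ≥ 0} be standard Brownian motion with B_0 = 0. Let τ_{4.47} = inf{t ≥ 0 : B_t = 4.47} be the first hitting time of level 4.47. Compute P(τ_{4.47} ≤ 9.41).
P(τ_{4.47} ≤ 9.41) = 2(1 − Φ(4.47/√9.41)) = 2(1 − Φ(1.4572)) ≈ 0.1451

By the reflection principle for standard BM, P(τ_b ≤ t) = 2 · P(B_t ≥ b). Since B_t ~ N(0, t), P(B_t ≥ 4.47) = 1 − Φ(4.47/√t) = 1 − Φ(4.47/√9.41) = 1 − Φ(1.4572) ≈ 0.07253. Doubling: P(τ_{4.47} ≤ 9.41) ≈ 2 · 0.07253 = 0.14506 ≈ 0.1451.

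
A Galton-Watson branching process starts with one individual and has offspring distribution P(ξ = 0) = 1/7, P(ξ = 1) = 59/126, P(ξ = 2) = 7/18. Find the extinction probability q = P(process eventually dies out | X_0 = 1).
q = 18/49

The pgf is f(s) = 1/7 + 59/126·s + 7/18·s². The extinction probability q is the smallest fixed point of f in [0, 1]. Setting s = f(s):
  7/18·s² + (59/126 − 1)·s + 1/7 = 0
  7/18·s² − (1/7 + 7/18)·s + 1/7 = 0
which factors as (s − 1)·(7/18·s − 1/7) = 0, giving roots s = 1 and s = (1/7)/(7/18) = 18/49.
Mean offspring μ = 59/126 + 2·7/18 = 157/126 > 1 (supercritical), so q < 1. The extinction probability is the smaller root: q = (1/7)/(7/18) = 18/49.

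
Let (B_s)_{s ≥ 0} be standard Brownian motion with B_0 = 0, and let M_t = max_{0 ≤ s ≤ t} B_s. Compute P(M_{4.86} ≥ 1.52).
P(M_{4.86} ≥ 1.52) = 2·P(B_{4.86} ≥ 1.52) = 2(1 − Φ(1.52/√4.86)) ≈ 0.4905

By the reflection principle for Brownian motion, P(M_t ≥ a) = 2 · P(B_t ≥ a) for a ≥ 0. Since B_t ~ N(0, t), P(B_t ≥ 1.52) = 1 − Φ(1.52/√t) = 1 − Φ(1.52/√4.86) = 1 − Φ(0.6895). So
  P(M_{4.86} ≥ 1.52) = 2(1 − Φ(0.6895)) ≈ 0.4905.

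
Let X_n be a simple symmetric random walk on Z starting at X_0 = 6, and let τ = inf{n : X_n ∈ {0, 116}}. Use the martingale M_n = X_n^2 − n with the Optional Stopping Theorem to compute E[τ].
E[τ] = 660

M_n = X_n^2 − n is a martingale (since E[X_{n+1}^2 | F_n] = X_n^2 + 1). By OST (τ has finite mean in a bounded region), E[M_τ] = E[M_0] = X_0^2 − 0 = 6^2 = 36. Also E[M_τ] = E[X_τ^2] − E[τ]. The walk exits at 0 or 116, with P(hit 116 first) = 6/116, so E[X_τ^2] = 116^2 · 6/116 + 0 = 696. Thus E[τ] = E[X_τ^2] − E[M_τ] = 696 − 36 = 660 = 6(116 − 6) = 660.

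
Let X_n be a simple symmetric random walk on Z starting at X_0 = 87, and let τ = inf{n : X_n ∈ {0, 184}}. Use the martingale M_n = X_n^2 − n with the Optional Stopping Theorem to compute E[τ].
E[τ] = 8439

M_n = X_n^2 − n is a martingale (since E[X_{n+1}^2 | F_n] = X_n^2 + 1). By OST (τ has finite mean in a bounded region), E[M_τ] = E[M_0] = X_0^2 − 0 = 87^2 = 7569. Also E[M_τ] = E[X_τ^2] − E[τ]. The walk exits at 0 or 184, with P(hit 184 first) = 87/184, so E[X_τ^2] = 184^2 · 87/184 + 0 = 16008. Thus E[τ] = E[X_τ^2] − E[M_τ] = 16008 − 7569 = 8439 = 87(184 − 87) = 8439.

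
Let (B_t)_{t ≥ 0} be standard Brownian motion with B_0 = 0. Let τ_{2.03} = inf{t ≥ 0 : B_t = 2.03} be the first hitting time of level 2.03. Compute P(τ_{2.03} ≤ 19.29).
P(τ_{2.03} ≤ 19.29) = 2(1 − Φ(2.03/√19.29)) = 2(1 − Φ(0.4622)) ≈ 0.6439

By the reflection principle for standard BM, P(τ_b ≤ t) = 2 · P(B_t ≥ b). Since B_t ~ N(0, t), P(B_t ≥ 2.03) = 1 − Φ(2.03/√t) = 1 − Φ(2.03/√19.29) = 1 − Φ(0.4622) ≈ 0.32197. Doubling: P(τ_{2.03} ≤ 19.29) ≈ 2 · 0.32197 = 0.64394 ≈ 0.6439.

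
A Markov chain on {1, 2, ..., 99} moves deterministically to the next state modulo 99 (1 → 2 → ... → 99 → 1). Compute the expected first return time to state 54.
E[T_54 | X_0 = 54] = 99

The chain cycles deterministically, so starting at state 54 it returns in exactly 99 steps. Equivalently, the stationary distribution is uniform π_j = 1/99 for every state j, so by Kac's formula E[T_54] = 1/π_54 = 99.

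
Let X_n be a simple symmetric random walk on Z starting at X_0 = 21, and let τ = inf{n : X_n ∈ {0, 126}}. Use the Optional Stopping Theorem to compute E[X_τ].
E[X_τ] = 21

X_n is a martingale and τ is a bounded-mean stopping time (indeed τ is finite a.s. with bounded expectation since the walk is in a bounded region). By the OST, E[X_τ] = E[X_0] = 21. Equivalently: E[X_τ] = 126 · P(hit 126 first) + 0 · P(hit 0 first) = 126 · (21/126) = 21.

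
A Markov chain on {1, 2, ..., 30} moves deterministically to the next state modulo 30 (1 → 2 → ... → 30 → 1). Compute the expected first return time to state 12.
E[T_12 | X_0 = 12] = 30

The chain cycles deterministically, so starting at state 12 it returns in exactly 30 steps. Equivalently, the stationary distribution is uniform π_j = 1/30 for every state j, so by Kac's formula E[T_12] = 1/π_12 = 30.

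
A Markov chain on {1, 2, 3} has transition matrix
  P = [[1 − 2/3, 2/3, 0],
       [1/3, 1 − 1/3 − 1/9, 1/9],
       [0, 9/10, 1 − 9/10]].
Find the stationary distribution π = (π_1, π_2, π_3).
π = (81/263, 162/263, 20/263)

This is a birth-death chain on three states, which satisfies detailed balance: π_1 · P_{12} = π_2 · P_{21} and π_2 · P_{23} = π_3 · P_{32}.
From π_1 · 2/3 = π_2 · 1/3: π_2/π_1 = (2/3)/(1/3) = 2.
From π_2 · 1/9 = π_3 · 9/10: π_3/π_2 = (1/9)/(9/10) = 10/81.
Take π_1 proportional to 1; then unnormalized π = (1, 2, 20/81). Normalize by dividing by the sum 263/81:
  π = (81/263, 162/263, 20/263).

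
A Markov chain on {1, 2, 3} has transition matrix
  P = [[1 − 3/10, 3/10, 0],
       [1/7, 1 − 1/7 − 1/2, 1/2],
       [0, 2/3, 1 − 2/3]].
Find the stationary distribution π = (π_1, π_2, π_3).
π = (40/187, 84/187, 63/187)

This is a birth-death chain on three states, which satisfies detailed balance: π_1 · P_{12} = π_2 · P_{21} and π_2 · P_{23} = π_3 · P_{32}.
From π_1 · 3/10 = π_2 · 1/7: π_2/π_1 = (3/10)/(1/7) = 21/10.
From π_2 · 1/2 = π_3 · 2/3: π_3/π_2 = (1/2)/(2/3) = 3/4.
Take π_1 proportional to 1; then unnormalized π = (1, 21/10, 63/40). Normalize by dividing by the sum 187/40:
  π = (40/187, 84/187, 63/187).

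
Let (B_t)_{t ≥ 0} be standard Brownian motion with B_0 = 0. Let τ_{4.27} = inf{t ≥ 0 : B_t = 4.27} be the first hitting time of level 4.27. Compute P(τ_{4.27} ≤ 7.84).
P(τ_{4.27} ≤ 7.84) = 2(1 − Φ(4.27/√7.84)) = 2(1 − Φ(1.5250)) ≈ 0.1273

By the reflection principle for standard BM, P(τ_b ≤ t) = 2 · P(B_t ≥ b). Since B_t ~ N(0, t), P(B_t ≥ 4.27) = 1 − Φ(4.27/√t) = 1 − Φ(4.27/√7.84) = 1 − Φ(1.5250) ≈ 0.06363. Doubling: P(τ_{4.27} ≤ 7.84) ≈ 2 · 0.06363 = 0.12726 ≈ 0.1273.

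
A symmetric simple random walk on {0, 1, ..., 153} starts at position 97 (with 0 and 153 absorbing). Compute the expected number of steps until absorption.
E[τ | X_0 = 97] = 5432

Let v_k = E[τ | X_0 = k]. Boundary: v_0 = v_153 = 0. Recurrence: v_k = 1 + (v_{k-1} + v_{k+1})/2 for 1 ≤ k ≤ 152. The particular solution to v_k − (v_{k-1} + v_{k+1})/2 = 1 is v_k = −k^2. Adding homogeneous solution A + B k and matching boundaries gives v_k = k (153 − k). Substituting k = 97: v_97 = 97 · 56 = 5432.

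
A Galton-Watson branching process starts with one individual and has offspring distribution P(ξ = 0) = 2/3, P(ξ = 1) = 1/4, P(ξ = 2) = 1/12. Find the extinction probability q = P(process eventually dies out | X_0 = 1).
q = 1

Mean offspring μ = 0·2/3 + 1·1/4 + 2·1/12 = 5/12 ≤ 1. For μ ≤ 1 with offspring not concentrated at 1, the Galton-Watson process goes extinct almost surely, so q = 1.
(Algebraic check: The pgf is f(s) = 2/3 + 1/4·s + 1/12·s². The extinction probability q is the smallest fixed point of f in [0, 1]. Setting s = f(s):
  1/12·s² + (1/4 − 1)·s + 2/3 = 0
  1/12·s² − (2/3 + 1/12)·s + 2/3 = 0
which factors as (s − 1)·(1/12·s − 2/3) = 0, giving roots s = 1 and s = (2/3)/(1/12) = 8. Since 8 ≥ 1, the smallest root in [0, 1] is s = 1.)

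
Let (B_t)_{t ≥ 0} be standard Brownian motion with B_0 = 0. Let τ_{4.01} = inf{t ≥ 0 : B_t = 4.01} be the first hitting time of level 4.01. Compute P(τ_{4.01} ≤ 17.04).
P(τ_{4.01} ≤ 17.04) = 2(1 − Φ(4.01/√17.04)) = 2(1 − Φ(0.9714)) ≈ 0.3313

By the reflection principle for standard BM, P(τ_b ≤ t) = 2 · P(B_t ≥ b). Since B_t ~ N(0, t), P(B_t ≥ 4.01) = 1 − Φ(4.01/√t) = 1 − Φ(4.01/√17.04) = 1 − Φ(0.9714) ≈ 0.16567. Doubling: P(τ_{4.01} ≤ 17.04) ≈ 2 · 0.16567 = 0.33134 ≈ 0.3313.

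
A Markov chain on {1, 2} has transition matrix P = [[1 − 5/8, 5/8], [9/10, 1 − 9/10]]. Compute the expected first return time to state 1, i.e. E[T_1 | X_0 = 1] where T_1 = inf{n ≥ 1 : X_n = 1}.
E[T_1 | X_0 = 1] = 1/π_1 = 61/36

For an irreducible recurrent Markov chain with stationary distribution π, E[T_i | X_0 = i] = 1/π_i (Kac's formula). Here π_1 = (9/10)/(5/8 + 9/10) = (9/10)/(61/40) = 36/61, so E[T_1 | X_0 = 1] = 1/π_1 = (5/8 + 9/10)/(9/10) = (61/40)/(9/10) = 61/36.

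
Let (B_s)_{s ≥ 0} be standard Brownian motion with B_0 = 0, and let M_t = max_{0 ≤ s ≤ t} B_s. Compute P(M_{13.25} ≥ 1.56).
P(M_{13.25} ≥ 1.56) = 2·P(B_{13.25} ≥ 1.56) = 2(1 − Φ(1.56/√13.25)) ≈ 0.6682

By the reflection principle for Brownian motion, P(M_t ≥ a) = 2 · P(B_t ≥ a) for a ≥ 0. Since B_t ~ N(0, t), P(B_t ≥ 1.56) = 1 − Φ(1.56/√t) = 1 − Φ(1.56/√13.25) = 1 − Φ(0.4286). So
  P(M_{13.25} ≥ 1.56) = 2(1 − Φ(0.4286)) ≈ 0.6682.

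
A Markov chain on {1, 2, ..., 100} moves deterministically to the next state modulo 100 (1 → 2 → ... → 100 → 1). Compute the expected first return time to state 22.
E[T_22 | X_0 = 22] = 100

The chain cycles deterministically, so starting at state 22 it returns in exactly 100 steps. Equivalently, the stationary distribution is uniform π_j = 1/100 for every state j, so by Kac's formula E[T_22] = 1/π_22 = 100.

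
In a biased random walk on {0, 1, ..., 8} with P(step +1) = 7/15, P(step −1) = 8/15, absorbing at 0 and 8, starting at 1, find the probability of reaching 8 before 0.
P(hit 8 before 0) = (1 − (8/7)^1) / (1 − (8/7)^8) = 823543/11012415

Let u_k denote P(reach 8 before 0 | start at k). Boundary: u_0 = 0, u_8 = 1. Recurrence: u_k = 7/15·u_{k+1} + 8/15·u_{k-1} for 1 ≤ k ≤ 7. Try u_k = A + B·r^k with r = q/p = (8/15)/(7/15) = 8/7. Substitution satisfies the recurrence; boundary conditions give:
  u_k = (1 − r^k) / (1 − r^N) = (1 − (8/7)^1) / (1 − (8/7)^8) = 823543/11012415.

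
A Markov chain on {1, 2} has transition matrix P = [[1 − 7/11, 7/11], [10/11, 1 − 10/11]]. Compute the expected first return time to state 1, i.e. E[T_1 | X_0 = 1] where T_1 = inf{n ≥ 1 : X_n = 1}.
E[T_1 | X_0 = 1] = 1/π_1 = 17/10

For an irreducible recurrent Markov chain with stationary distribution π, E[T_i | X_0 = i] = 1/π_i (Kac's formula). Here π_1 = (10/11)/(7/11 + 10/11) = (10/11)/(17/11) = 10/17, so E[T_1 | X_0 = 1] = 1/π_1 = (7/11 + 10/11)/(10/11) = (17/11)/(10/11) = 17/10.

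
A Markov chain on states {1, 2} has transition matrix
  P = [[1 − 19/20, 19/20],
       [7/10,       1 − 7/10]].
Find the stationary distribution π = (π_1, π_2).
π_1 = 14/33, π_2 = 19/33

Solve πP = π with π_1 + π_2 = 1. From πP = π: π_1 · (1 − 19/20) + π_2 · 7/10 = π_1 ⇒ π_2 · 7/10 = π_1 · 19/20 ⇒ π_2/π_1 = (19/20)/(7/10) = 19/14. Together with π_1 + π_2 = 1:
  π_1 = (7/10)/(19/20 + 7/10) = (7/10)/(33/20) = 14/33,
  π_2 = (19/20)/(19/20 + 7/10) = (19/20)/(33/20) = 19/33.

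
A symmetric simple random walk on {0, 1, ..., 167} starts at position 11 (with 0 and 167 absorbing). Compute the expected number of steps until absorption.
E[τ | X_0 = 11] = 1716

Let v_k = E[τ | X_0 = k]. Boundary: v_0 = v_167 = 0. Recurrence: v_k = 1 + (v_{k-1} + v_{k+1})/2 for 1 ≤ k ≤ 166. The particular solution to v_k − (v_{k-1} + v_{k+1})/2 = 1 is v_k = −k^2. Adding homogeneous solution A + B k and matching boundaries gives v_k = k (167 − k). Substituting k = 11: v_11 = 11 · 156 = 1716.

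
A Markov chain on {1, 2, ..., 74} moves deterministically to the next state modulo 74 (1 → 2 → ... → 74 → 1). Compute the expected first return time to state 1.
E[T_1 | X_0 = 1] = 74

The chain cycles deterministically, so starting at state 1 it returns in exactly 74 steps. Equivalently, the stationary distribution is uniform π_j = 1/74 for every state j, so by Kac's formula E[T_1] = 1/π_1 = 74.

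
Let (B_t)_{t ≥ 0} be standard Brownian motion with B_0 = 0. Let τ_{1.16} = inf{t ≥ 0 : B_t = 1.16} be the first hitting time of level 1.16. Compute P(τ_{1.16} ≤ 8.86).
P(τ_{1.16} ≤ 8.86) = 2(1 − Φ(1.16/√8.86)) = 2(1 − Φ(0.3897)) ≈ 0.6968

By the reflection principle for standard BM, P(τ_b ≤ t) = 2 · P(B_t ≥ b). Since B_t ~ N(0, t), P(B_t ≥ 1.16) = 1 − Φ(1.16/√t) = 1 − Φ(1.16/√8.86) = 1 − Φ(0.3897) ≈ 0.34838. Doubling: P(τ_{1.16} ≤ 8.86) ≈ 2 · 0.34838 = 0.69676 ≈ 0.6968.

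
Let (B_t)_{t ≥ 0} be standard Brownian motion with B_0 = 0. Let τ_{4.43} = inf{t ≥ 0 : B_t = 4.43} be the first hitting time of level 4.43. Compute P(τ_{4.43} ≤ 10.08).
P(τ_{4.43} ≤ 10.08) = 2(1 − Φ(4.43/√10.08)) = 2(1 − Φ(1.3953)) ≈ 0.1629

By the reflection principle for standard BM, P(τ_b ≤ t) = 2 · P(B_t ≥ b). Since B_t ~ N(0, t), P(B_t ≥ 4.43) = 1 − Φ(4.43/√t) = 1 − Φ(4.43/√10.08) = 1 − Φ(1.3953) ≈ 0.08146. Doubling: P(τ_{4.43} ≤ 10.08) ≈ 2 · 0.08146 = 0.16292 ≈ 0.1629.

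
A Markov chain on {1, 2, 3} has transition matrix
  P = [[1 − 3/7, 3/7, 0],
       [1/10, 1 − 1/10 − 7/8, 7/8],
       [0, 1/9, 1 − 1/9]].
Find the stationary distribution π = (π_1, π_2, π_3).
π = (28/1093, 120/1093, 945/1093)

This is a birth-death chain on three states, which satisfies detailed balance: π_1 · P_{12} = π_2 · P_{21} and π_2 · P_{23} = π_3 · P_{32}.
From π_1 · 3/7 = π_2 · 1/10: π_2/π_1 = (3/7)/(1/10) = 30/7.
From π_2 · 7/8 = π_3 · 1/9: π_3/π_2 = (7/8)/(1/9) = 63/8.
Take π_1 proportional to 1; then unnormalized π = (1, 30/7, 135/4). Normalize by dividing by the sum 1093/28:
  π = (28/1093, 120/1093, 945/1093).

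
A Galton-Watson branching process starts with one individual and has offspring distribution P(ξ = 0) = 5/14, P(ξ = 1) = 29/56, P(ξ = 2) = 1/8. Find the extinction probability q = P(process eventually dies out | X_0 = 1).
q = 1

Mean offspring μ = 0·5/14 + 1·29/56 + 2·1/8 = 43/56 ≤ 1. For μ ≤ 1 with offspring not concentrated at 1, the Galton-Watson process goes extinct almost surely, so q = 1.
(Algebraic check: The pgf is f(s) = 5/14 + 29/56·s + 1/8·s². The extinction probability q is the smallest fixed point of f in [0, 1]. Setting s = f(s):
  1/8·s² + (29/56 − 1)·s + 5/14 = 0
  1/8·s² − (5/14 + 1/8)·s + 5/14 = 0
which factors as (s − 1)·(1/8·s − 5/14) = 0, giving roots s = 1 and s = (5/14)/(1/8) = 20/7. Since 20/7 ≥ 1, the smallest root in [0, 1] is s = 1.)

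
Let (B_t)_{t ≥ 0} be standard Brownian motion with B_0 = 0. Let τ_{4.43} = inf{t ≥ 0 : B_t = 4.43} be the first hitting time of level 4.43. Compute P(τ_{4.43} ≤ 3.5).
P(τ_{4.43} ≤ 3.5) = 2(1 − Φ(4.43/√3.5)) = 2(1 − Φ(2.3679)) ≈ 0.0179

By the reflection principle for standard BM, P(τ_b ≤ t) = 2 · P(B_t ≥ b). Since B_t ~ N(0, t), P(B_t ≥ 4.43) = 1 − Φ(4.43/√t) = 1 − Φ(4.43/√3.5) = 1 − Φ(2.3679) ≈ 0.00894. Doubling: P(τ_{4.43} ≤ 3.5) ≈ 2 · 0.00894 = 0.01788 ≈ 0.0179.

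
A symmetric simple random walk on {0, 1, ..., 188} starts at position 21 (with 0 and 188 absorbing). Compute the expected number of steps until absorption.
E[τ | X_0 = 21] = 3507

Let v_k = E[τ | X_0 = k]. Boundary: v_0 = v_188 = 0. Recurrence: v_k = 1 + (v_{k-1} + v_{k+1})/2 for 1 ≤ k ≤ 187. The particular solution to v_k − (v_{k-1} + v_{k+1})/2 = 1 is v_k = −k^2. Adding homogeneous solution A + B k and matching boundaries gives v_k = k (188 − k). Substituting k = 21: v_21 = 21 · 167 = 3507.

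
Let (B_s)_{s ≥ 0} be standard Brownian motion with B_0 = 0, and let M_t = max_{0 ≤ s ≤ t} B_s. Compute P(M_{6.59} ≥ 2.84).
P(M_{6.59} ≥ 2.84) = 2·P(B_{6.59} ≥ 2.84) = 2(1 − Φ(2.84/√6.59)) ≈ 0.2686

By the reflection principle for Brownian motion, P(M_t ≥ a) = 2 · P(B_t ≥ a) for a ≥ 0. Since B_t ~ N(0, t), P(B_t ≥ 2.84) = 1 − Φ(2.84/√t) = 1 − Φ(2.84/√6.59) = 1 − Φ(1.1063). So
  P(M_{6.59} ≥ 2.84) = 2(1 − Φ(1.1063)) ≈ 0.2686.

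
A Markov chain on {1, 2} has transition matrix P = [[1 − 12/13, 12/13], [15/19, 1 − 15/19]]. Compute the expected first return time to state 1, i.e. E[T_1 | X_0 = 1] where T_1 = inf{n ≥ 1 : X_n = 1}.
E[T_1 | X_0 = 1] = 1/π_1 = 141/65

For an irreducible recurrent Markov chain with stationary distribution π, E[T_i | X_0 = i] = 1/π_i (Kac's formula). Here π_1 = (15/19)/(12/13 + 15/19) = (15/19)/(423/247) = 65/141, so E[T_1 | X_0 = 1] = 1/π_1 = (12/13 + 15/19)/(15/19) = (423/247)/(15/19) = 141/65.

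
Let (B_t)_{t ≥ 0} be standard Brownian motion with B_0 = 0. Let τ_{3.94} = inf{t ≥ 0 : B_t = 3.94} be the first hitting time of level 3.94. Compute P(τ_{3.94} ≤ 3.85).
P(τ_{3.94} ≤ 3.85) = 2(1 − Φ(3.94/√3.85)) = 2(1 − Φ(2.0080)) ≈ 0.0446

By the reflection principle for standard BM, P(τ_b ≤ t) = 2 · P(B_t ≥ b). Since B_t ~ N(0, t), P(B_t ≥ 3.94) = 1 − Φ(3.94/√t) = 1 − Φ(3.94/√3.85) = 1 − Φ(2.0080) ≈ 0.02232. Doubling: P(τ_{3.94} ≤ 3.85) ≈ 2 · 0.02232 = 0.04464 ≈ 0.0446.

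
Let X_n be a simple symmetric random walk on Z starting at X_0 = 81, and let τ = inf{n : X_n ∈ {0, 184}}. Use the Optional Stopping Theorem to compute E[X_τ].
E[X_τ] = 81

X_n is a martingale and τ is a bounded-mean stopping time (indeed τ is finite a.s. with bounded expectation since the walk is in a bounded region). By the OST, E[X_τ] = E[X_0] = 81. Equivalently: E[X_τ] = 184 · P(hit 184 first) + 0 · P(hit 0 first) = 184 · (81/184) = 81.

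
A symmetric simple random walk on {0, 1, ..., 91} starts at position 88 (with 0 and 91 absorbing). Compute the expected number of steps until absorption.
E[τ | X_0 = 88] = 264

Let v_k = E[τ | X_0 = k]. Boundary: v_0 = v_91 = 0. Recurrence: v_k = 1 + (v_{k-1} + v_{k+1})/2 for 1 ≤ k ≤ 90. The particular solution to v_k − (v_{k-1} + v_{k+1})/2 = 1 is v_k = −k^2. Adding homogeneous solution A + B k and matching boundaries gives v_k = k (91 − k). Substituting k = 88: v_88 = 88 · 3 = 264.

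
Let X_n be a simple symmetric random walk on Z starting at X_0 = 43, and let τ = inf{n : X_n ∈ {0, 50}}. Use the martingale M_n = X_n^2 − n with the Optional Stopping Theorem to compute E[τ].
E[τ] = 301

M_n = X_n^2 − n is a martingale (since E[X_{n+1}^2 | F_n] = X_n^2 + 1). By OST (τ has finite mean in a bounded region), E[M_τ] = E[M_0] = X_0^2 − 0 = 43^2 = 1849. Also E[M_τ] = E[X_τ^2] − E[τ]. The walk exits at 0 or 50, with P(hit 50 first) = 43/50, so E[X_τ^2] = 50^2 · 43/50 + 0 = 2150. Thus E[τ] = E[X_τ^2] − E[M_τ] = 2150 − 1849 = 301 = 43(50 − 43) = 301.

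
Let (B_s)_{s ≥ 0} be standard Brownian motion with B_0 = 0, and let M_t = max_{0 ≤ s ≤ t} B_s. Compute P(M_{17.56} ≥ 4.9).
P(M_{17.56} ≥ 4.9) = 2·P(B_{17.56} ≥ 4.9) = 2(1 − Φ(4.9/√17.56)) ≈ 0.2423

By the reflection principle for Brownian motion, P(M_t ≥ a) = 2 · P(B_t ≥ a) for a ≥ 0. Since B_t ~ N(0, t), P(B_t ≥ 4.9) = 1 − Φ(4.9/√t) = 1 − Φ(4.9/√17.56) = 1 − Φ(1.1693). So
  P(M_{17.56} ≥ 4.9) = 2(1 − Φ(1.1693)) ≈ 0.2423.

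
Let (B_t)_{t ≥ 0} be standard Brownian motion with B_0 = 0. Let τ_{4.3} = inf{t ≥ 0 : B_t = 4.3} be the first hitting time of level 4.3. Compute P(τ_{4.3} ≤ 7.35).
P(τ_{4.3} ≤ 7.35) = 2(1 − Φ(4.3/√7.35)) = 2(1 − Φ(1.5861)) ≈ 0.1127

By the reflection principle for standard BM, P(τ_b ≤ t) = 2 · P(B_t ≥ b). Since B_t ~ N(0, t), P(B_t ≥ 4.3) = 1 − Φ(4.3/√t) = 1 − Φ(4.3/√7.35) = 1 − Φ(1.5861) ≈ 0.05636. Doubling: P(τ_{4.3} ≤ 7.35) ≈ 2 · 0.05636 = 0.11272 ≈ 0.1127.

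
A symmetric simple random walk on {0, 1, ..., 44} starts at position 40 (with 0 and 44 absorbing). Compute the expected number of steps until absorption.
E[τ | X_0 = 40] = 160

Let v_k = E[τ | X_0 = k]. Boundary: v_0 = v_44 = 0. Recurrence: v_k = 1 + (v_{k-1} + v_{k+1})/2 for 1 ≤ k ≤ 43. The particular solution to v_k − (v_{k-1} + v_{k+1})/2 = 1 is v_k = −k^2. Adding homogeneous solution A + B k and matching boundaries gives v_k = k (44 − k). Substituting k = 40: v_40 = 40 · 4 = 160.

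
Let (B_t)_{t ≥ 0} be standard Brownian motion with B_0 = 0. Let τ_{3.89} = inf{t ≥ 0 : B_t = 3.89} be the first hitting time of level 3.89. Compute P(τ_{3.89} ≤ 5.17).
P(τ_{3.89} ≤ 5.17) = 2(1 − Φ(3.89/√5.17)) = 2(1 − Φ(1.7108)) ≈ 0.0871

By the reflection principle for standard BM, P(τ_b ≤ t) = 2 · P(B_t ≥ b). Since B_t ~ N(0, t), P(B_t ≥ 3.89) = 1 − Φ(3.89/√t) = 1 − Φ(3.89/√5.17) = 1 − Φ(1.7108) ≈ 0.04356. Doubling: P(τ_{3.89} ≤ 5.17) ≈ 2 · 0.04356 = 0.08712 ≈ 0.0871.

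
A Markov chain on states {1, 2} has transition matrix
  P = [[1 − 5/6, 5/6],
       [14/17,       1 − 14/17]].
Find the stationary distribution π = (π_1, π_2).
π_1 = 84/169, π_2 = 85/169

Solve πP = π with π_1 + π_2 = 1. From πP = π: π_1 · (1 − 5/6) + π_2 · 14/17 = π_1 ⇒ π_2 · 14/17 = π_1 · 5/6 ⇒ π_2/π_1 = (5/6)/(14/17) = 85/84. Together with π_1 + π_2 = 1:
  π_1 = (14/17)/(5/6 + 14/17) = (14/17)/(169/102) = 84/169,
  π_2 = (5/6)/(5/6 + 14/17) = (5/6)/(169/102) = 85/169.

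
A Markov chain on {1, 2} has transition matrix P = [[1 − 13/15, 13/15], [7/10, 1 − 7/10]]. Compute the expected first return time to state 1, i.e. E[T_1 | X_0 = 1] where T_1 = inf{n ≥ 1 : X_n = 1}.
E[T_1 | X_0 = 1] = 1/π_1 = 47/21

For an irreducible recurrent Markov chain with stationary distribution π, E[T_i | X_0 = i] = 1/π_i (Kac's formula). Here π_1 = (7/10)/(13/15 + 7/10) = (7/10)/(47/30) = 21/47, so E[T_1 | X_0 = 1] = 1/π_1 = (13/15 + 7/10)/(7/10) = (47/30)/(7/10) = 47/21.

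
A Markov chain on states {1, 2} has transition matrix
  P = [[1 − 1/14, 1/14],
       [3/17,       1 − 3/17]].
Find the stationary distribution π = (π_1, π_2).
π_1 = 42/59, π_2 = 17/59

Solve πP = π with π_1 + π_2 = 1. From πP = π: π_1 · (1 − 1/14) + π_2 · 3/17 = π_1 ⇒ π_2 · 3/17 = π_1 · 1/14 ⇒ π_2/π_1 = (1/14)/(3/17) = 17/42. Together with π_1 + π_2 = 1:
  π_1 = (3/17)/(1/14 + 3/17) = (3/17)/(59/238) = 42/59,
  π_2 = (1/14)/(1/14 + 3/17) = (1/14)/(59/238) = 17/59.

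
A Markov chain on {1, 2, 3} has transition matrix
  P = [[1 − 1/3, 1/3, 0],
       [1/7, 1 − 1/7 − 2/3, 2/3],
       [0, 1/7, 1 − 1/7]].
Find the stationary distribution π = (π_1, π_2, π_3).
π = (9/128, 21/128, 49/64)

This is a birth-death chain on three states, which satisfies detailed balance: π_1 · P_{12} = π_2 · P_{21} and π_2 · P_{23} = π_3 · P_{32}.
From π_1 · 1/3 = π_2 · 1/7: π_2/π_1 = (1/3)/(1/7) = 7/3.
From π_2 · 2/3 = π_3 · 1/7: π_3/π_2 = (2/3)/(1/7) = 14/3.
Take π_1 proportional to 1; then unnormalized π = (1, 7/3, 98/9). Normalize by dividing by the sum 128/9:
  π = (9/128, 21/128, 49/64).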